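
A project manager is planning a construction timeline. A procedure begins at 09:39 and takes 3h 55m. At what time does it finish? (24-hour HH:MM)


Start time: 09:39
Adding: 3 hours 55 minutes
Minutes: 39 + 55 = 94
Minute overflow: 94 >= 60, so carry 1 hour, minutes = 34
Hours: 9 + 3 + 1 = 13
Result: 13:34

13:34


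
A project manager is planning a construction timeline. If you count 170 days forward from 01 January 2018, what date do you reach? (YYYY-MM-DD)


Start: 2018-01-01
Adding 170 days
Days remaining in January: 30
After January: 140 days still to add
February 2018: 28 days, 112 remaining
March 2018: 31 days, 81 remaining
April 2018: 30 days, 51 remaining
May 2018: 31 days, 20 remaining
Result: 2018-06-20

2018-06-20


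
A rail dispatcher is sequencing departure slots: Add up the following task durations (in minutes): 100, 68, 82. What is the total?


Durations: 100, 68, 82
Running sum: 100
+ 68 = 168
+ 82 = 250
Total duration: 250 minutes
That is 4 hours and 10 minutes

250


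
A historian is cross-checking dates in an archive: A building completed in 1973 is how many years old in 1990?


Birth year: 1973
Current year: 1990
Age = current year - birth year
Age = 1990 - 1973 = 17

17


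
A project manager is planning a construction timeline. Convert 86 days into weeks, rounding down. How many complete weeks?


Total days: 86
Days per week: 7
Division: 86 / 7 = 12 remainder 2
Complete weeks: 12
Remaining days: 2

12


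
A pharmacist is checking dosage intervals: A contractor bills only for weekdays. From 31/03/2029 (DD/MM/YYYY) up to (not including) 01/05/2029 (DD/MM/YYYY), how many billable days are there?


Start: 2029-03-31 (Saturday)
End (exclusive): 2029-05-01 (Tuesday)
Total calendar days: 31
Full weeks: 31 // 7 = 4 -> 20 weekdays
Remaining 3 days starting on Saturday:
  Sat(-), Sun(-), Mon(w) -> 1 weekdays
Total business days: 20 + 1 = 21

21


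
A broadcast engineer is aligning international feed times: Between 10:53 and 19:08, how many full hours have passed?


Start: 10:53
End: 19:08
Hour difference: 19 - 10 = 9 hours
Minute difference: 8 - 53 = -45 minutes
Total minutes: 495
Complete hours: 495 / 60 = 8 (remainder 15)

8


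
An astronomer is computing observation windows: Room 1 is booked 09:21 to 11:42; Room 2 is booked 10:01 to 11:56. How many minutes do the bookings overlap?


Interval A: [561, 702] minutes from midnight
Interval B: [601, 716] minutes from midnight
Overlap start = max(561, 601) = 601
Overlap end = min(702, 716) = 702
Overlap = 702 - 601 = 101 minutes

101


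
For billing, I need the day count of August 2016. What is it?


Month: August
Year: 2016
August is a 31-day month
Total: 31 days

31


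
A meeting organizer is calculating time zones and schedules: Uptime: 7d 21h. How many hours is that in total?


Days: 7
Extra hours: 21
Hours per day: 24
Days to hours: 7 x 24 = 168
Total: 168 + 21 = 189

189


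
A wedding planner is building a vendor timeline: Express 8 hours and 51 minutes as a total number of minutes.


Hours: 8
Extra minutes: 51
Minutes per hour: 60
Hours to minutes: 8 x 60 = 480
Total: 480 + 51 = 531

531


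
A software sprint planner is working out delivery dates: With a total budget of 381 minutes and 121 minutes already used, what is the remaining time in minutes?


Total budget: 381 minutes
Time used: 121 minutes
Remaining: 381 - 121 = 260 minutes
Percent used: 31.8%
Percent remaining: 68.2%

260


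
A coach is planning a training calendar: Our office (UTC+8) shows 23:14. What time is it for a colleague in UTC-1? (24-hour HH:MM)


Local time: 23:14 at UTC+8 (offset 8h)
Target zone: UTC-1 (offset -1h)
Difference: -1 - (8) = -9 hours
Calculation: 23 + (-9) = 14
Result: 14:14

14:14


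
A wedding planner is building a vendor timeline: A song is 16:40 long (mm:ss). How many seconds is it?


Minutes: 16
Extra seconds: 40
Seconds per minute: 60
Minutes to seconds: 16 x 60 = 960
Total: 960 + 40 = 1000

1000


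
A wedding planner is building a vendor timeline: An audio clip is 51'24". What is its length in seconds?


Minutes: 51
Seconds: 24
Convert minutes to seconds: 51 x 60 = 3060
Add remaining seconds: 3060 + 24 = 3084

3084


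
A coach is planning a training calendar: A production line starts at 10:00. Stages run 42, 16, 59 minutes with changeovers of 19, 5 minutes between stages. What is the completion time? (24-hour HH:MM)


Start: 10:00 = 600 min from midnight
  after task 1 (42 min): 10:42
  after break (19 min): 11:01
  after task 2 (16 min): 11:17
  after break (5 min): 11:22
  after task 3 (59 min): 12:21
Total elapsed: 141 minutes
End time: 12:21

12:21


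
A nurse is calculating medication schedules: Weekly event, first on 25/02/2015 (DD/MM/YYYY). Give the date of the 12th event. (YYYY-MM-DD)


First occurrence: 2015-02-25 (occurrence 1)
Each occurrence is 7 days after the previous.
Occurrence 12 is 11 weeks after the first.
11 weeks = 77 days
2015-02-25 + 77 days = 2015-05-13

2015-05-13


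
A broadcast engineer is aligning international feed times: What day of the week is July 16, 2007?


Date: 2007-07-16
January 1, 2007 is a Monday
Day of year: 197
Offset from Jan 1: 196 days
196 mod 7 = 0
Result: Monday

Monday


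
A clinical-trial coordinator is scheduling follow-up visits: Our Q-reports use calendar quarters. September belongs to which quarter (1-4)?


Month: September (month 9)
Q1: January-March (months 1-3)
Q2: April-June (months 4-6)
Q3: July-September (months 7-9)
Q4: October-December (months 10-12)
Month 9 falls in Q3

3


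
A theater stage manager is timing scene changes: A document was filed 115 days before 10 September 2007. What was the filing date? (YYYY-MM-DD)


Start: 2007-09-10
Subtracting 115 days
Days already passed in September: 10
After going back through September: 105 more days to subtract
August 2007: 31 days, 74 remaining
July 2007: 31 days, 43 remaining
June 2007: 30 days, 13 remaining
May 2007 has 31 days, need 13
Result: 2007-05-18

2007-05-18


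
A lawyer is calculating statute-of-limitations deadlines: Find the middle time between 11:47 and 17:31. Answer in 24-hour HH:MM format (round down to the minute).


Start time: 11:47 = 707 minutes from midnight
End time: 17:31 = 1051 minutes from midnight
Sum: 707 + 1051 = 1758
Midpoint: 1758 / 2 = 879 minutes
Convert: 879 / 60 = 14 hours, 39 minutes
Result: 14:39

14:39


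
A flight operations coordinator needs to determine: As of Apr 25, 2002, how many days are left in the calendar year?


Start: April 25, 2002
End: December 31, 2002
Days left in April: 5
May: 31
June: 30
July: 31
August: 31
... plus remaining months
Sum of remaining months: 245
Total: 5 + 245 = 250

250


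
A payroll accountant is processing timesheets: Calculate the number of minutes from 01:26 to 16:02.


Start time: 01:26 = 86 minutes from midnight
End time: 16:02 = 962 minutes from midnight
Difference: 962 - 86 = 876 minutes
That is 14 hours and 36 minutes

876


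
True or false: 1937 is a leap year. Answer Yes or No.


Year: 1937
Divisible by 4? 1937 / 4 = 484.25 -> No
Not divisible by 4, so NOT a leap year

No


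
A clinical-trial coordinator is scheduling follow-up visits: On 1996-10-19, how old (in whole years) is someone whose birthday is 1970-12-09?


Birth: 1970-12-09
Reference: 1996-10-19
Year difference: 1996 - 1970 = 26
Has birthday (12-09) occurred by 10-19? No
Birthday not yet reached this year -> subtract 1
Age in full years: 25

25


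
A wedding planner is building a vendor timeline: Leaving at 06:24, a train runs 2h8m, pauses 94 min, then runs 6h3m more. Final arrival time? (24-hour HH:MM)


Depart: 06:24
Leg 1: +128 min -> 08:32
Layover: +94 min -> 10:06
Leg 2: +363 min -> 16:09
Total travel: 585 minutes = 9h 45m
Arrival: 16:09

16:09


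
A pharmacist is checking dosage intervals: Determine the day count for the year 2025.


Year: 2025
Check leap year rules:
Divisible by 4? No
2025 is not a leap year
Days: 365

365


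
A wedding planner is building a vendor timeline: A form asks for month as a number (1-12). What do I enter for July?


Calendar month order:
6. June
7. July <--
8. August
July is month number 7

7


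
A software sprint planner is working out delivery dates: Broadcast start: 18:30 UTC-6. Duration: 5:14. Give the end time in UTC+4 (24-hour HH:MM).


Start: 18:30 in UTC-6
Step 1 - add duration:
  minutes: 30 + 14 = 44
  hours: 18 + 5 + 0 = 23
  end in UTC-6: 23:44
Step 2 - convert UTC-6 -> UTC+4:
  offset difference: 4 - (-6) = 10 hours
  23 + (10) = 33 -> mod 24 = 9
Result: 09:44 in UTC+4

09:44


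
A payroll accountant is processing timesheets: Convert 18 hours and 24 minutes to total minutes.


Hours: 18
Minutes: 24
Convert hours to minutes: 18 x 60 = 1080
Add remaining minutes: 1080 + 24 = 1104

1104


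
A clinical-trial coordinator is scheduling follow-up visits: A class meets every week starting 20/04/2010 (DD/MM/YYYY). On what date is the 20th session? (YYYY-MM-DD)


First occurrence: 2010-04-20 (occurrence 1)
Each occurrence is 7 days after the previous.
Occurrence 20 is 19 weeks after the first.
19 weeks = 133 days
2010-04-20 + 133 days = 2010-08-31

2010-08-31


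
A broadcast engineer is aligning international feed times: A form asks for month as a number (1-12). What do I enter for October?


Calendar month order:
9. September
10. October <--
11. November
October is month number 10

10


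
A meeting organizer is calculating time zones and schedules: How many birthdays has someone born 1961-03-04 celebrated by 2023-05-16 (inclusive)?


Birth: 1961-03-04
Reference: 2023-05-16
Year difference: 2023 - 1961 = 62
Has birthday (03-04) occurred by 05-16? Yes
Age in full years: 62

62


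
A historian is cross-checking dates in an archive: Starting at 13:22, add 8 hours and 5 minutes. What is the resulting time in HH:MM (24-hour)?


Start time: 13:22
Adding: 8 hours 5 minutes
Minutes: 22 + 5 = 27
Hours: 13 + 8 + 0 = 21
Result: 21:27

21:27


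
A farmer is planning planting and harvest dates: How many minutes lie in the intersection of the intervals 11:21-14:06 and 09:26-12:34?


Interval A: [681, 846] minutes from midnight
Interval B: [566, 754] minutes from midnight
Overlap start = max(681, 566) = 681
Overlap end = min(846, 754) = 754
Overlap = 754 - 681 = 73 minutes

73


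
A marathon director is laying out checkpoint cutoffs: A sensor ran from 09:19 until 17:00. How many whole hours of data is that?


Start: 09:19
End: 17:00
Hour difference: 17 - 9 = 8 hours
Minute difference: 0 - 19 = -19 minutes
Total minutes: 461
Complete hours: 461 / 60 = 7 (remainder 41)

7


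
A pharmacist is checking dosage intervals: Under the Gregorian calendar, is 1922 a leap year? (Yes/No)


Year: 1922
Divisible by 4? 1922 / 4 = 480.5 -> No
Not divisible by 4, so NOT a leap year

No


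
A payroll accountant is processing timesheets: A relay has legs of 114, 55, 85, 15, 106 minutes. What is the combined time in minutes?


Durations: 114, 55, 85, 15, 106
Running sum: 114
+ 55 = 169
+ 85 = 254
+ 15 = 269
+ 106 = 375
Total duration: 375 minutes
That is 6 hours and 15 minutes

375


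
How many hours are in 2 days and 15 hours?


Days: 2
Extra hours: 15
Hours per day: 24
Days to hours: 2 x 24 = 48
Total: 48 + 15 = 63

63


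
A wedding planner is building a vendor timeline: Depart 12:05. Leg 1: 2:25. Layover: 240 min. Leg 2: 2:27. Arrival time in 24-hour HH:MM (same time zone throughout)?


Depart: 12:05
Leg 1: +145 min -> 14:30
Layover: +240 min -> 18:30
Leg 2: +147 min -> 20:57
Total travel: 532 minutes = 8h 52m
Arrival: 20:57

20:57


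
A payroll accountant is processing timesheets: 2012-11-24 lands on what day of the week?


Date: 2012-11-24
January 1, 2012 is a Sunday
Day of year: 329
Offset from Jan 1: 328 days
328 mod 7 = 6
Result: Saturday

Saturday


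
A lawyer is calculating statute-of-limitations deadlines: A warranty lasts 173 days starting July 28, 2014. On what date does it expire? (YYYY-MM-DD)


Start: 2014-07-28
Adding 173 days
Days remaining in July: 3
After July: 170 days still to add
August 2014: 31 days, 139 remaining
September 2014: 30 days, 109 remaining
October 2014: 31 days, 78 remaining
November 2014: 30 days, 48 remaining
Result: 2015-01-17

2015-01-17


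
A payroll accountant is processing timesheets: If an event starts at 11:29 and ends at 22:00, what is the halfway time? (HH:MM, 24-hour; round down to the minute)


Start time: 11:29 = 689 minutes from midnight
End time: 22:00 = 1320 minutes from midnight
Sum: 689 + 1320 = 2009
Midpoint: 2009 / 2 = 1004 minutes
Convert: 1004 / 60 = 16 hours, 44 minutes
Result: 16:44

16:44


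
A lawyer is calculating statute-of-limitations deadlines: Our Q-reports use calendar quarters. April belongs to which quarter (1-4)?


Month: April (month 4)
Q1: January-March (months 1-3)
Q2: April-June (months 4-6)
Q3: July-September (months 7-9)
Q4: October-December (months 10-12)
Month 4 falls in Q2

2


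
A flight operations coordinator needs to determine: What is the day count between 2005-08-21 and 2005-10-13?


Start date: 2005-08-21
End date: 2005-10-13
Aug 2005: +11 days
Sep 2005: +30 days
Oct 2005: +12 days
Total: 53 days

53


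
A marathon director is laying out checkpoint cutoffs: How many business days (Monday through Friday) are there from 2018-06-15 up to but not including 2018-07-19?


Start: 2018-06-15 (Friday)
End (exclusive): 2018-07-19 (Thursday)
Total calendar days: 34
Full weeks: 34 // 7 = 4 -> 20 weekdays
Remaining 6 days starting on Friday:
  Fri(w), Sat(-), Sun(-), Mon(w), Tue(w), Wed(w) -> 4 weekdays
Total business days: 20 + 4 = 24

24


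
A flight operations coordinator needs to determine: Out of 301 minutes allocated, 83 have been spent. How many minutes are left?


Total budget: 301 minutes
Time used: 83 minutes
Remaining: 301 - 83 = 218 minutes
Percent used: 27.6%
Percent remaining: 72.4%

218


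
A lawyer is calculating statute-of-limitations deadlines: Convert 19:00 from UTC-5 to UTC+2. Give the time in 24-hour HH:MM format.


Local time: 19:00 at UTC-5 (offset -5h)
Target zone: UTC+2 (offset 2h)
Difference: 2 - (-5) = 7 hours
Calculation: 19 + (7) = 26
Wraparound: (26) mod 24 = 2
Result: 02:00

02:00


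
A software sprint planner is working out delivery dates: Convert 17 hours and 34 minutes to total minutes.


Hours: 17
Minutes: 34
Convert hours to minutes: 17 x 60 = 1020
Add remaining minutes: 1020 + 34 = 1054

1054


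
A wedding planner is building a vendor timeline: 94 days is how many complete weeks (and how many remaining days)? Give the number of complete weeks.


Total days: 94
Days per week: 7
Division: 94 / 7 = 13 remainder 3
Complete weeks: 13
Remaining days: 3

13


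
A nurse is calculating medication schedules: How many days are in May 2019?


Month: May
Year: 2019
May is a 31-day month
Total: 31 days

31


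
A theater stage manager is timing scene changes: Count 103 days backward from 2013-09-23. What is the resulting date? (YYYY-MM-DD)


Start: 2013-09-23
Subtracting 103 days
Days already passed in September: 23
After going back through September: 80 more days to subtract
August 2013: 31 days, 49 remaining
July 2013: 31 days, 18 remaining
June 2013 has 30 days, need 18
Result: 2013-06-12

2013-06-12


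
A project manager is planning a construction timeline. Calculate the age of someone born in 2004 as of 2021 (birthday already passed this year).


Birth year: 2004
Current year: 2021
Age = current year - birth year
Age = 2021 - 2004 = 17

17


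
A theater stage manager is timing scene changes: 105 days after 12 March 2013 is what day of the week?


Start: 2013-03-12 (Tuesday)
Step 1 - find target date: add 105 days
  2013-03-12 + 105 days = 2013-06-25
Step 2 - day of week:
  105 mod 7 = 0
  Tuesday + 0 days -> Tuesday
Result: Tuesday (2013-06-25)

Tuesday


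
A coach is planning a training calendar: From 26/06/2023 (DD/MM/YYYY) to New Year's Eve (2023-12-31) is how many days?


Start: June 26, 2023
End: December 31, 2023
Days left in June: 4
July: 31
August: 31
September: 30
October: 31
... plus remaining months
Sum of remaining months: 184
Total: 4 + 184 = 188

188


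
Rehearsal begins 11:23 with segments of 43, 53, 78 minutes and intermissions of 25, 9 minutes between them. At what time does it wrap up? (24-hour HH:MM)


Start: 11:23 = 683 min from midnight
  after task 1 (43 min): 12:06
  after break (25 min): 12:31
  after task 2 (53 min): 13:24
  after break (9 min): 13:33
  after task 3 (78 min): 14:51
Total elapsed: 208 minutes
End time: 14:51

14:51


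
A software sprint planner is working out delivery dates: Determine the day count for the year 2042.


Year: 2042
Check leap year rules:
Divisible by 4? No
2042 is not a leap year
Days: 365

365


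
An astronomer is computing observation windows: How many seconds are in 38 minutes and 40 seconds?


Minutes: 38
Seconds: 40
Convert minutes to seconds: 38 x 60 = 2280
Add remaining seconds: 2280 + 40 = 2320

2320


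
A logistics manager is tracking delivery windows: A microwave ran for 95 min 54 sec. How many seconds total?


Minutes: 95
Extra seconds: 54
Seconds per minute: 60
Minutes to seconds: 95 x 60 = 5700
Total: 5700 + 54 = 5754

5754


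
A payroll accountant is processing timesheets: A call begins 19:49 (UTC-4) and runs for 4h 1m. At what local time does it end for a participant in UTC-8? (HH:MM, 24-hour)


Start: 19:49 in UTC-4
Step 1 - add duration:
  minutes: 49 + 1 = 50
  hours: 19 + 4 + 0 = 23
  end in UTC-4: 23:50
Step 2 - convert UTC-4 -> UTC-8:
  offset difference: -8 - (-4) = -4 hours
  23 + (-4) = 19 -> mod 24 = 19
Result: 19:50 in UTC-8

19:50


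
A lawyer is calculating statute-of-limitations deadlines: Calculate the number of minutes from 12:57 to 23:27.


Start time: 12:57 = 777 minutes from midnight
End time: 23:27 = 1407 minutes from midnight
Difference: 1407 - 777 = 630 minutes
That is 10 hours and 30 minutes

630


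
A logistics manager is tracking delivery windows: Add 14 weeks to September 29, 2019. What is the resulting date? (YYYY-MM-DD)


Start: 2019-09-29
Weeks to add: 14
Convert to days: 14 x 7 = 98 days
Add 98 days to 2019-09-29
Result: 2020-01-05

2020-01-05


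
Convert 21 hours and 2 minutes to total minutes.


Hours: 21
Extra minutes: 2
Minutes per hour: 60
Hours to minutes: 21 x 60 = 1260
Total: 1260 + 2 = 1262

1262


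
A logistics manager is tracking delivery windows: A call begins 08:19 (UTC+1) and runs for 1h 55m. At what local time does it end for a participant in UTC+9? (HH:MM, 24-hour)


Start: 08:19 in UTC+1
Step 1 - add duration:
  minutes: 19 + 55 = 74 (carry 1h)
  hours: 8 + 1 + 1 = 10
  end in UTC+1: 10:14
Step 2 - convert UTC+1 -> UTC+9:
  offset difference: 9 - (1) = 8 hours
  10 + (8) = 18 -> mod 24 = 18
Result: 18:14 in UTC+9

18:14


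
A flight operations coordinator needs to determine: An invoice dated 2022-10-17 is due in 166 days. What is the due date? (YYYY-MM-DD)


Start: 2022-10-17
Adding 166 days
Days remaining in October: 14
After October: 152 days still to add
November 2022: 30 days, 122 remaining
December 2022: 31 days, 91 remaining
January 2023: 31 days, 60 remaining
February 2023: 28 days, 32 remaining
Result: 2023-04-01

2023-04-01


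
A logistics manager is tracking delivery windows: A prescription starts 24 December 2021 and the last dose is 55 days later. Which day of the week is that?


Start: 2021-12-24 (Friday)
Step 1 - find target date: add 55 days
  2021-12-24 + 55 days = 2022-02-17
Step 2 - day of week:
  55 mod 7 = 6
  Friday + 6 days -> Thursday
Result: Thursday (2022-02-17)

Thursday


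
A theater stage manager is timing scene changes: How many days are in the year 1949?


Year: 1949
Check leap year rules:
Divisible by 4? No
1949 is not a leap year
Days: 365

365


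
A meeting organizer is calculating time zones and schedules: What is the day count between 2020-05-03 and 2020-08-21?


Start date: 2020-05-03
End date: 2020-08-21
May 2020: +29 days
Jun 2020: +30 days
Jul 2020: +31 days
Aug 2020: +20 days
Total: 110 days

110


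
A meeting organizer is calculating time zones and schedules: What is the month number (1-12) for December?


Calendar month order:
11. November
12. December <--
December is month number 12

12


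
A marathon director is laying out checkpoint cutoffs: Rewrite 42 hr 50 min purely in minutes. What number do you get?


Hours: 42
Extra minutes: 50
Minutes per hour: 60
Hours to minutes: 42 x 60 = 2520
Total: 2520 + 50 = 2570

2570


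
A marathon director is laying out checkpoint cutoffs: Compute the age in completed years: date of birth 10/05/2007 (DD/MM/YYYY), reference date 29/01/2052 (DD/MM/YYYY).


Birth: 2007-05-10
Reference: 2052-01-29
Year difference: 2052 - 2007 = 45
Has birthday (05-10) occurred by 01-29? No
Birthday not yet reached this year -> subtract 1
Age in full years: 44

44


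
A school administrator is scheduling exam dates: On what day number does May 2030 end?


Month: May
Year: 2030
May is a 31-day month
Total: 31 days

31


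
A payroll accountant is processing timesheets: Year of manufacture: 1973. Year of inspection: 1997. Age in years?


Birth year: 1973
Current year: 1997
Age = current year - birth year
Age = 1997 - 1973 = 24

24


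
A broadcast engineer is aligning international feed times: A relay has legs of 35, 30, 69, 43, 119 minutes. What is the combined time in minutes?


Durations: 35, 30, 69, 43, 119
Running sum: 35
+ 30 = 65
+ 69 = 134
+ 43 = 177
+ 119 = 296
Total duration: 296 minutes
That is 4 hours and 56 minutes

296


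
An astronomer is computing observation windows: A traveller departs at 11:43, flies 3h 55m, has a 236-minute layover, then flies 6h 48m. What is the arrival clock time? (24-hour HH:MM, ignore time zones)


Depart: 11:43
Leg 1: +235 min -> 15:38
Layover: +236 min -> 19:34
Leg 2: +408 min -> 02:22
Total travel: 879 minutes = 14h 39m
Arrival: 02:22

02:22


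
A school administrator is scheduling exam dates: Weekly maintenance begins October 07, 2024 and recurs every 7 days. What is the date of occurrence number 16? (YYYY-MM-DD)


First occurrence: 2024-10-07 (occurrence 1)
Each occurrence is 7 days after the previous.
Occurrence 16 is 15 weeks after the first.
15 weeks = 105 days
2024-10-07 + 105 days = 2025-01-20

2025-01-20


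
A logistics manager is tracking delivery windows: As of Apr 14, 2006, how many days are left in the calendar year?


Start: April 14, 2006
End: December 31, 2006
Days left in April: 16
May: 31
June: 30
July: 31
August: 31
... plus remaining months
Sum of remaining months: 245
Total: 16 + 245 = 261

261


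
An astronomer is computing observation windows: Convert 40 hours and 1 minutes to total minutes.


Hours: 40
Minutes: 1
Convert hours to minutes: 40 x 60 = 2400
Add remaining minutes: 2400 + 1 = 2401

2401


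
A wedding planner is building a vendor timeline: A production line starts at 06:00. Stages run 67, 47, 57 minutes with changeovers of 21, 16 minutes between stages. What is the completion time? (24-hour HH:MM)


Start: 06:00 = 360 min from midnight
  after task 1 (67 min): 07:07
  after break (21 min): 07:28
  after task 2 (47 min): 08:15
  after break (16 min): 08:31
  after task 3 (57 min): 09:28
Total elapsed: 208 minutes
End time: 09:28

09:28


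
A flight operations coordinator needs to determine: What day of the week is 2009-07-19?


Date: 2009-07-19
January 1, 2009 is a Thursday
Day of year: 200
Offset from Jan 1: 199 days
199 mod 7 = 3
Result: Sunday

Sunday


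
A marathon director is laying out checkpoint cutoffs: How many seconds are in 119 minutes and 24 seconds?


Minutes: 119
Seconds: 24
Convert minutes to seconds: 119 x 60 = 7140
Add remaining seconds: 7140 + 24 = 7164

7164


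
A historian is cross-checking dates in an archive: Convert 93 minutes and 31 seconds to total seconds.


Minutes: 93
Extra seconds: 31
Seconds per minute: 60
Minutes to seconds: 93 x 60 = 5580
Total: 5580 + 31 = 5611

5611


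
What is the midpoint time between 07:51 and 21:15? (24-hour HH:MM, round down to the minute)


Start time: 07:51 = 471 minutes from midnight
End time: 21:15 = 1275 minutes from midnight
Sum: 471 + 1275 = 1746
Midpoint: 1746 / 2 = 873 minutes
Convert: 873 / 60 = 14 hours, 33 minutes
Result: 14:33

14:33


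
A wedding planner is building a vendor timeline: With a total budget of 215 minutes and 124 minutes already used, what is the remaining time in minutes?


Total budget: 215 minutes
Time used: 124 minutes
Remaining: 215 - 124 = 91 minutes
Percent used: 57.7%
Percent remaining: 42.3%

91


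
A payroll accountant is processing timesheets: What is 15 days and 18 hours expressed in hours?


Days: 15
Extra hours: 18
Hours per day: 24
Days to hours: 15 x 24 = 360
Total: 360 + 18 = 378

378


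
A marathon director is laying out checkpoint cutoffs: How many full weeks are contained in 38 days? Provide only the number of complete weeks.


Total days: 38
Days per week: 7
Division: 38 / 7 = 5 remainder 3
Complete weeks: 5
Remaining days: 3

5


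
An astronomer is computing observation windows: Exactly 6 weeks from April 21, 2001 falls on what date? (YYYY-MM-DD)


Start: 2001-04-21
Weeks to add: 6
Convert to days: 6 x 7 = 42 days
Add 42 days to 2001-04-21
Result: 2001-06-02

2001-06-02


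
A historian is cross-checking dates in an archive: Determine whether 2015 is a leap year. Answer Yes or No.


Year: 2015
Divisible by 4? 2015 / 4 = 503.75 -> No
Not divisible by 4, so NOT a leap year

No


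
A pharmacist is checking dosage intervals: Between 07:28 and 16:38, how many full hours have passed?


Start: 07:28
End: 16:38
Hour difference: 16 - 7 = 9 hours
Minute difference: 38 - 28 = 10 minutes
Total minutes: 550
Complete hours: 550 / 60 = 9 (remainder 10)

9


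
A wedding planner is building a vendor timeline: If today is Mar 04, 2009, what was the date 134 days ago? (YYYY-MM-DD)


Start: 2009-03-04
Subtracting 134 days
Days already passed in March: 4
After going back through March: 130 more days to subtract
February 2009: 28 days, 102 remaining
January 2009: 31 days, 71 remaining
December 2008: 31 days, 40 remaining
November 2008: 30 days, 10 remaining
Result: 2008-10-21

2008-10-21


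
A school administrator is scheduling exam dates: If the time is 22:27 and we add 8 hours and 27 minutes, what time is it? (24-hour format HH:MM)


Start time: 22:27
Adding: 8 hours 27 minutes
Minutes: 27 + 27 = 54
Hours: 22 + 8 + 0 = 30
Hour wraparound: 30 mod 24 = 6
Result: 06:54

06:54


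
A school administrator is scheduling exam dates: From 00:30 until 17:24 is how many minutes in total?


Start time: 00:30 = 30 minutes from midnight
End time: 17:24 = 1044 minutes from midnight
Difference: 1044 - 30 = 1014 minutes
That is 16 hours and 54 minutes

1014


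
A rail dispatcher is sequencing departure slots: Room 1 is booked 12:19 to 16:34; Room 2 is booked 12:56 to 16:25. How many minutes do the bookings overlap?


Interval A: [739, 994] minutes from midnight
Interval B: [776, 985] minutes from midnight
Overlap start = max(739, 776) = 776
Overlap end = min(994, 985) = 985
Overlap = 985 - 776 = 209 minutes

209


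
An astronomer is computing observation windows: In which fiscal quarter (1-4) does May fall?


Month: May (month 5)
Q1: January-March (months 1-3)
Q2: April-June (months 4-6)
Q3: July-September (months 7-9)
Q4: October-December (months 10-12)
Month 5 falls in Q2

2


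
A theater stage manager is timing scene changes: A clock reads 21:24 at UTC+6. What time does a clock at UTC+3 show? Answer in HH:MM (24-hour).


Local time: 21:24 at UTC+6 (offset 6h)
Target zone: UTC+3 (offset 3h)
Difference: 3 - (6) = -3 hours
Calculation: 21 + (-3) = 18
Result: 18:24

18:24


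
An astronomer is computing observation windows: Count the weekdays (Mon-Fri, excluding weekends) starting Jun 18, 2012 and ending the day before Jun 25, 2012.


Start: 2012-06-18 (Monday)
End (exclusive): 2012-06-25 (Monday)
Total calendar days: 7
Full weeks: 7 // 7 = 1 -> 5 weekdays
Remaining 0 days starting on Monday:
Total business days: 5 + 0 = 5

5


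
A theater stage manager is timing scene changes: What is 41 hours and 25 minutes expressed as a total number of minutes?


Hours: 41
Minutes: 25
Convert hours to minutes: 41 x 60 = 2460
Add remaining minutes: 2460 + 25 = 2485

2485


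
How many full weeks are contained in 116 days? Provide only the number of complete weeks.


Total days: 116
Days per week: 7
Division: 116 / 7 = 16 remainder 4
Complete weeks: 16
Remaining days: 4

16


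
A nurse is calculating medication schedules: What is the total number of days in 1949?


Year: 1949
Check leap year rules:
Divisible by 4? No
1949 is not a leap year
Days: 365

365


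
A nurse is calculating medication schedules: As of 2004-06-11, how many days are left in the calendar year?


Start: June 11, 2004
End: December 31, 2004
Days left in June: 19
July: 31
August: 31
September: 30
October: 31
... plus remaining months
Sum of remaining months: 184
Total: 19 + 184 = 203

203


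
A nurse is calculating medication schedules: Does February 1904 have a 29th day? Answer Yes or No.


Year: 1904
Divisible by 4? 1904 / 4 = 476.0 -> Yes
Divisible by 100? 1904 / 100 = 19.04 -> No
Divisible by 4 but not 100, so it IS a leap year

Yes


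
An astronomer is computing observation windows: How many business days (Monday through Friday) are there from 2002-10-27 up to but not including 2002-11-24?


Start: 2002-10-27 (Sunday)
End (exclusive): 2002-11-24 (Sunday)
Total calendar days: 28
Full weeks: 28 // 7 = 4 -> 20 weekdays
Remaining 0 days starting on Sunday:
Total business days: 20 + 0 = 20

20


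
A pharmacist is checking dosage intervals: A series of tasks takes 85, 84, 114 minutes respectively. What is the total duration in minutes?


Durations: 85, 84, 114
Running sum: 85
+ 84 = 169
+ 114 = 283
Total duration: 283 minutes
That is 4 hours and 43 minutes

283


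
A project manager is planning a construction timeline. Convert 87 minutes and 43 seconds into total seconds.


Minutes: 87
Seconds: 43
Convert minutes to seconds: 87 x 60 = 5220
Add remaining seconds: 5220 + 43 = 5263

5263


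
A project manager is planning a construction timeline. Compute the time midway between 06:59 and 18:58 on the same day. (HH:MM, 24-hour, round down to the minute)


Start time: 06:59 = 419 minutes from midnight
End time: 18:58 = 1138 minutes from midnight
Sum: 419 + 1138 = 1557
Midpoint: 1557 / 2 = 778 minutes
Convert: 778 / 60 = 12 hours, 58 minutes
Result: 12:58

12:58


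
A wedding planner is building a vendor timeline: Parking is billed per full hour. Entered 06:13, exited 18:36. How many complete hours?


Start: 06:13
End: 18:36
Hour difference: 18 - 6 = 12 hours
Minute difference: 36 - 13 = 23 minutes
Total minutes: 743
Complete hours: 743 / 60 = 12 (remainder 23)

12


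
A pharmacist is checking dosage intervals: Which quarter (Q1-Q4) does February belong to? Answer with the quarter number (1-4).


Month: February (month 2)
Q1: January-March (months 1-3)
Q2: April-June (months 4-6)
Q3: July-September (months 7-9)
Q4: October-December (months 10-12)
Month 2 falls in Q1

1


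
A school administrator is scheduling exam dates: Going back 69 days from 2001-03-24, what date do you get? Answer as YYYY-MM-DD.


Start: 2001-03-24
Subtracting 69 days
Days already passed in March: 24
After going back through March: 45 more days to subtract
February 2001: 28 days, 17 remaining
January 2001 has 31 days, need 17
Result: 2001-01-14

2001-01-14


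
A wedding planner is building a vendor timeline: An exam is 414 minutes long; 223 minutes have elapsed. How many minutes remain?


Total budget: 414 minutes
Time used: 223 minutes
Remaining: 414 - 223 = 191 minutes
Percent used: 53.9%
Percent remaining: 46.1%

191


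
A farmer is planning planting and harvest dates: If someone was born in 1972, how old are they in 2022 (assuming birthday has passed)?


Birth year: 1972
Current year: 2022
Age = current year - birth year
Age = 2022 - 1972 = 50

50


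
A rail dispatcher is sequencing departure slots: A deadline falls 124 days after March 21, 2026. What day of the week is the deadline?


Start: 2026-03-21 (Saturday)
Step 1 - find target date: add 124 days
  2026-03-21 + 124 days = 2026-07-23
Step 2 - day of week:
  124 mod 7 = 5
  Saturday + 5 days -> Thursday
Result: Thursday (2026-07-23)

Thursday


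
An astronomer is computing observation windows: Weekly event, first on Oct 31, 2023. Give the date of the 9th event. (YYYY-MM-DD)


First occurrence: 2023-10-31 (occurrence 1)
Each occurrence is 7 days after the previous.
Occurrence 9 is 8 weeks after the first.
8 weeks = 56 days
2023-10-31 + 56 days = 2023-12-26

2023-12-26


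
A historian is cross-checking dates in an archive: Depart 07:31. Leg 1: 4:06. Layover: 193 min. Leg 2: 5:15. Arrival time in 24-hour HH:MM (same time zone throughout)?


Depart: 07:31
Leg 1: +246 min -> 11:37
Layover: +193 min -> 14:50
Leg 2: +315 min -> 20:05
Total travel: 754 minutes = 12h 34m
Arrival: 20:05

20:05


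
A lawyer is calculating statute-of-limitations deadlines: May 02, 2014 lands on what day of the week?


Date: 2014-05-02
January 1, 2014 is a Wednesday
Day of year: 122
Offset from Jan 1: 121 days
121 mod 7 = 2
Result: Friday

Friday


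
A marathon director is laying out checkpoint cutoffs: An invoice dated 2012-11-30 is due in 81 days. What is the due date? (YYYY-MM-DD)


Start: 2012-11-30
Adding 81 days
Days remaining in November: 0
After November: 81 days still to add
December 2012: 31 days, 50 remaining
January 2013: 31 days, 19 remaining
February 2013 has 28 days, need 19
Result: 2013-02-19

2013-02-19


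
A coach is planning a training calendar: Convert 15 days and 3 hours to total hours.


Days: 15
Extra hours: 3
Hours per day: 24
Days to hours: 15 x 24 = 360
Total: 360 + 3 = 363

363


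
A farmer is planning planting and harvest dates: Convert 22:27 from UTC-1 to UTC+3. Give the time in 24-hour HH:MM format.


Local time: 22:27 at UTC-1 (offset -1h)
Target zone: UTC+3 (offset 3h)
Difference: 3 - (-1) = 4 hours
Calculation: 22 + (4) = 26
Wraparound: (26) mod 24 = 2
Result: 02:27

02:27


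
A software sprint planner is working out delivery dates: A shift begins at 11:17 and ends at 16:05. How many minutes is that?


Start time: 11:17 = 677 minutes from midnight
End time: 16:05 = 965 minutes from midnight
Difference: 965 - 677 = 288 minutes
That is 4 hours and 48 minutes

288


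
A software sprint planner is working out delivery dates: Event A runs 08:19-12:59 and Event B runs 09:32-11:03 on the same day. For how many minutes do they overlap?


Interval A: [499, 779] minutes from midnight
Interval B: [572, 663] minutes from midnight
Overlap start = max(499, 572) = 572
Overlap end = min(779, 663) = 663
Overlap = 663 - 572 = 91 minutes

91


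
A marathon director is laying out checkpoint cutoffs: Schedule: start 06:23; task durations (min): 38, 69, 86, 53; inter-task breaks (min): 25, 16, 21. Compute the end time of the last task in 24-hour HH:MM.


Start: 06:23 = 383 min from midnight
  after task 1 (38 min): 07:01
  after break (25 min): 07:26
  after task 2 (69 min): 08:35
  after break (16 min): 08:51
  after task 3 (86 min): 10:17
  after break (21 min): 10:38
  after task 4 (53 min): 11:31
Total elapsed: 308 minutes
End time: 11:31

11:31


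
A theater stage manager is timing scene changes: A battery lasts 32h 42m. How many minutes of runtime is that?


Hours: 32
Extra minutes: 42
Minutes per hour: 60
Hours to minutes: 32 x 60 = 1920
Total: 1920 + 42 = 1962

1962


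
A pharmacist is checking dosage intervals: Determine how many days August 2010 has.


Month: August
Year: 2010
August is a 31-day month
Total: 31 days

31


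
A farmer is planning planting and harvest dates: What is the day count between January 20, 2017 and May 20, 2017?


Start date: 2017-01-20
End date: 2017-05-20
Jan 2017: +12 days
Feb 2017: +28 days
Mar 2017: +31 days
Apr 2017: +30 days
May 2017: +19 days
Total: 120 days

120


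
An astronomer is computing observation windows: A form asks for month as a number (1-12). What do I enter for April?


Calendar month order:
3. March
4. April <--
5. May
April is month number 4

4


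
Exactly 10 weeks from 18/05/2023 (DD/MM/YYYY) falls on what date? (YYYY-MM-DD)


Start: 2023-05-18
Weeks to add: 10
Convert to days: 10 x 7 = 70 days
Add 70 days to 2023-05-18
Result: 2023-07-27

2023-07-27


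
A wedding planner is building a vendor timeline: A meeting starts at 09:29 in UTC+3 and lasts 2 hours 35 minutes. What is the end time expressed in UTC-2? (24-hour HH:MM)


Start: 09:29 in UTC+3
Step 1 - add duration:
  minutes: 29 + 35 = 64 (carry 1h)
  hours: 9 + 2 + 1 = 12
  end in UTC+3: 12:04
Step 2 - convert UTC+3 -> UTC-2:
  offset difference: -2 - (3) = -5 hours
  12 + (-5) = 7 -> mod 24 = 7
Result: 07:04 in UTC-2

07:04


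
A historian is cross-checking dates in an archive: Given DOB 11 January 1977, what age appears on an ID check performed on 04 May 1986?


Birth: 1977-01-11
Reference: 1986-05-04
Year difference: 1986 - 1977 = 9
Has birthday (01-11) occurred by 05-04? Yes
Age in full years: 9

9


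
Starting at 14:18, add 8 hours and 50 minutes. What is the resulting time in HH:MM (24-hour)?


Start time: 14:18
Adding: 8 hours 50 minutes
Minutes: 18 + 50 = 68
Minute overflow: 68 >= 60, so carry 1 hour, minutes = 8
Hours: 14 + 8 + 1 = 23
Result: 23:08

23:08


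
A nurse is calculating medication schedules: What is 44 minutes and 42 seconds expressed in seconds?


Minutes: 44
Extra seconds: 42
Seconds per minute: 60
Minutes to seconds: 44 x 60 = 2640
Total: 2640 + 42 = 2682

2682


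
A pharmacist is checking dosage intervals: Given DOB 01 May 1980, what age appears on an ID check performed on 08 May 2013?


Birth: 1980-05-01
Reference: 2013-05-08
Year difference: 2013 - 1980 = 33
Has birthday (05-01) occurred by 05-08? Yes
Age in full years: 33

33


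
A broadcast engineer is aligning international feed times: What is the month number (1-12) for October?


Calendar month order:
9. September
10. October <--
11. November
October is month number 10

10


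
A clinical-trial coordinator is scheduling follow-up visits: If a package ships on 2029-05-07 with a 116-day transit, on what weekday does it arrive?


Start: 2029-05-07 (Monday)
Step 1 - find target date: add 116 days
  2029-05-07 + 116 days = 2029-08-31
Step 2 - day of week:
  116 mod 7 = 4
  Monday + 4 days -> Friday
Result: Friday (2029-08-31)

Friday


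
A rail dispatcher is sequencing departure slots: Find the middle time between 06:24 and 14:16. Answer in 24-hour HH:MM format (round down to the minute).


Start time: 06:24 = 384 minutes from midnight
End time: 14:16 = 856 minutes from midnight
Sum: 384 + 856 = 1240
Midpoint: 1240 / 2 = 620 minutes
Convert: 620 / 60 = 10 hours, 20 minutes
Result: 10:20

10:20


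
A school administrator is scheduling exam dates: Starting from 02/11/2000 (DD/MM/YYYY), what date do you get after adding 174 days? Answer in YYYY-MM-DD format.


Start: 2000-11-02
Adding 174 days
Days remaining in November: 28
After November: 146 days still to add
December 2000: 31 days, 115 remaining
January 2001: 31 days, 84 remaining
February 2001: 28 days, 56 remaining
March 2001: 31 days, 25 remaining
Result: 2001-04-25

2001-04-25


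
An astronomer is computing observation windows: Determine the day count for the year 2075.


Year: 2075
Check leap year rules:
Divisible by 4? No
2075 is not a leap year
Days: 365

365
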